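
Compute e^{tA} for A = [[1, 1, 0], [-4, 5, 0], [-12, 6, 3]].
A has Jordan form J = [[3, 1, 0], [0, 3, 0], [0, 0, 3]] with A = PJP^{-1}, so e^{tA} = P e^{tJ} P^{-1}.

For a Jordan block J_k(λ), e^{tJ_k(λ)} = e^{λt} · (I + tN + t^2 N^2/2! + ... + t^{k-1} N^{k-1}/(k-1)!) where N is the nilpotent superdiagonal part.

Assembling the blocks and conjugating back gives the entries of e^{tA} as shown above.

e^{tA} = [[(1 - 2*t)*e^{3*t}, t*e^{3*t}, 0], [-4*t*e^{3*t}, (2*t + 1)*e^{3*t}, 0], [-12*t*e^{3*t}, 6*t*e^{3*t}, e^{3*t}]]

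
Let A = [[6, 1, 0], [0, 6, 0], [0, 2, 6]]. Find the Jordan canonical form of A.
J = [[6, 1, 0], [0, 6, 0], [0, 0, 6]]

The characteristic polynomial is det(xI - A) = (x - 6)^3, so the eigenvalues are 6 (algebraic multiplicity 3).

For λ = 6: rank(A - 6I) = 1, rank((A - 6I)^2) = 0. The eigenspace has dimension 3 - 1 = 2, so there are 2 Jordan blocks; the rank sequence gives block sizes [2, 1].

Assembling the blocks gives the Jordan form J above.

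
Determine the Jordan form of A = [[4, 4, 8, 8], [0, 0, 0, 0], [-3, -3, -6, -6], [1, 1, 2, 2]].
The characteristic polynomial is det(xI - A) = x^4, so the eigenvalues are 0 (algebraic multiplicity 4).

For λ = 0: rank(A) = 1, rank(A^2) = 0. The eigenspace has dimension 4 - 1 = 3, so there are 3 Jordan blocks; the rank sequence gives block sizes [2, 1, 1].

Assembling the blocks gives the Jordan form J above.

J = [[0, 1, 0, 0], [0, 0, 0, 0], [0, 0, 0, 0], [0, 0, 0, 0]]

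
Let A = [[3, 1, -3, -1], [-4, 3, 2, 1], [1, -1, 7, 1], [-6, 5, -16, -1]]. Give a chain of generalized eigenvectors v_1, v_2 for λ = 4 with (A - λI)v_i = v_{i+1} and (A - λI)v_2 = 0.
v_1 = [[0, 1, 1, -2]]^T, v_2 = [[0, -1, 0, -1]]^T

We seek v_1 ∈ ker((A - 4I)^2) \ ker(A - 4I), then set v_{i+1} = (A - 4I) v_i.

One such chain is v_1 = [[0, 1, 1, -2]]^T, v_2 = [[0, -1, 0, -1]]^T. Check: (A - 4I) v_2 = [[0, 0, 0, 0]]^T = 0.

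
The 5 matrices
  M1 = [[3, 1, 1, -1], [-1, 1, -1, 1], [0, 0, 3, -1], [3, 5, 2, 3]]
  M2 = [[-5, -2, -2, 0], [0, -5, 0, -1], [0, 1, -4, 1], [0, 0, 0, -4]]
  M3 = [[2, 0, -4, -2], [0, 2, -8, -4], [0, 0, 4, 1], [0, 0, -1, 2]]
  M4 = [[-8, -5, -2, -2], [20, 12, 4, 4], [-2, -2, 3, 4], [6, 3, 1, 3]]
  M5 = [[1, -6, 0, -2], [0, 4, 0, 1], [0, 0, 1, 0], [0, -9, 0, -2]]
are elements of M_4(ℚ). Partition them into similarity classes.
Characteristic polynomials: χ_{M1} = (x - 3)^2(x - 2)^2, χ_{M2} = (x + 4)^2(x + 5)^2, χ_{M3} = (x - 3)^2(x - 2)^2, χ_{M4} = (x - 3)^2(x - 2)^2, χ_{M5} = (x - 1)^4.

{M1, M4}: invariant factors (x - 3)^2(x - 2)^2.

{M2}: invariant factors (x + 4)(x + 5), (x + 4)(x + 5).

{M3}: invariant factors x - 2, (x - 3)^2(x - 2).

{M5}: invariant factors x - 1, x - 1, (x - 1)^2.

Matrices are similar if and only if their invariant-factor lists agree; the partition into similarity classes is {M1, M4}, {M2}, {M3}, {M5}.

4 classes: {M1, M4}, {M2}, {M3}, {M5}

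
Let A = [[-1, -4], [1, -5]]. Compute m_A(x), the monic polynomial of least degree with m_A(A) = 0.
The characteristic polynomial factors as (x + 3)^2. The minimal polynomial is ∏(x - λ)^{k_λ} where k_λ is the size of the largest Jordan block at λ.

For λ = -3: rank(A + 3I) = 1, and the largest Jordan block has size 2 (the smallest k with rank((A + 3I)^k) = rank((A + 3I)^(k+1))).

So m_A(x) = (x + 3)^2.

m_A(x) = (x + 3)^2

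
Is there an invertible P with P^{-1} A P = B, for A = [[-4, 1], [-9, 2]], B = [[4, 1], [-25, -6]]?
Two matrices over a field are similar if and only if they have the same invariant factors.

Both A and B have characteristic polynomial (x + 1)^2 and minimal polynomial (x + 1)^2. Computing further, both have invariant factors (x + 1)^2. Hence A and B are similar.

Yes.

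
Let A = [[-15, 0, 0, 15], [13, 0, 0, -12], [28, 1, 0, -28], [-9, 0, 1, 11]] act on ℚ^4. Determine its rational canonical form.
R = [[0, 0, 0, 15], [1, 0, 0, -12], [0, 1, 0, 2], [0, 0, 1, -4]]

The invariant factors of A (the non-unit diagonal entries of the Smith normal form of xI - A over ℚ[x]) are (x - 1)(x + 5)(x^2 + 3), each dividing the next. The characteristic polynomial is their product, (x - 1)(x + 5)(x^2 + 3).

The rational canonical form is the block-diagonal matrix of companion matrices C(f_i):
R = [[0, 0, 0, 15], [1, 0, 0, -12], [0, 1, 0, 2], [0, 0, 1, -4]].

Note the characteristic polynomial does not split into linear factors over ℚ, so A has no Jordan form over ℚ; the rational canonical form exists over any field.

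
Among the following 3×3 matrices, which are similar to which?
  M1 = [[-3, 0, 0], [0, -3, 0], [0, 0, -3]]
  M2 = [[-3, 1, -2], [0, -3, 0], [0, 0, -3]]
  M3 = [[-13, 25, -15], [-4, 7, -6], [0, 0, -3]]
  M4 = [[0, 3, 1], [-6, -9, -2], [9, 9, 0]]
Characteristic polynomials: χ_{M1} = (x + 3)^3, χ_{M2} = (x + 3)^3, χ_{M3} = (x + 3)^3, χ_{M4} = (x + 3)^3.

{M1}: invariant factors x + 3, x + 3, x + 3.

{M2, M3, M4}: invariant factors x + 3, (x + 3)^2.

Matrices are similar if and only if their invariant-factor lists agree; the partition into similarity classes is {M1}, {M2, M3, M4}.

2 classes: {M1}, {M2, M3, M4}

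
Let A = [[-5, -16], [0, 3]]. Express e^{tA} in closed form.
A has Jordan form J = [[-5, 0], [0, 3]] with A = PJP^{-1}, so e^{tA} = P e^{tJ} P^{-1}.

For a Jordan block J_k(λ), e^{tJ_k(λ)} = e^{λt} · (I + tN + t^2 N^2/2! + ... + t^{k-1} N^{k-1}/(k-1)!) where N is the nilpotent superdiagonal part.

Assembling the blocks and conjugating back gives the entries of e^{tA} as shown above.

e^{tA} = [[e^{-5*t}, 2*(1 - e^{8*t})*e^{-5*t}], [0, e^{3*t}]]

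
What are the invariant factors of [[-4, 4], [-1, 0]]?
(x + 2)^2

The Jordan structure of A has elementary divisors (x + 2)^2. Arranging the block sizes at each eigenvalue in decreasing order and taking row products gives the invariant factors.

Invariant factors (smallest first, each dividing the next): (x + 2)^2.

Check: the last factor (x + 2)^2 is the minimal polynomial, and the product (x + 2)^2 is the characteristic polynomial.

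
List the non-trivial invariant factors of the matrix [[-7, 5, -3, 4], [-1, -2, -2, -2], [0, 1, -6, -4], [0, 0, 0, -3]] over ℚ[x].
The Jordan structure of A has elementary divisors (x + 5)^3, (x + 3). Arranging the block sizes at each eigenvalue in decreasing order and taking row products gives the invariant factors.

Invariant factors (smallest first, each dividing the next): (x + 3)(x + 5)^3.

Check: the last factor (x + 3)(x + 5)^3 is the minimal polynomial, and the product (x + 3)(x + 5)^3 is the characteristic polynomial.

(x + 3)(x + 5)^3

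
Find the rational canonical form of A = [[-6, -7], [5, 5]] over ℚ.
The invariant factors of A (the non-unit diagonal entries of the Smith normal form of xI - A over ℚ[x]) are x^2 + x + 5, each dividing the next. The characteristic polynomial is their product, x^2 + x + 5.

The rational canonical form is the block-diagonal matrix of companion matrices C(f_i):
R = [[0, -5], [1, -1]].

Note the characteristic polynomial does not split into linear factors over ℚ, so A has no Jordan form over ℚ; the rational canonical form exists over any field.

R = [[0, -5], [1, -1]]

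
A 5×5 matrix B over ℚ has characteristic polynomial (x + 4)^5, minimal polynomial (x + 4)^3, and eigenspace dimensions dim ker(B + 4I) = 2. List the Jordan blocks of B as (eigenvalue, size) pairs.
λ = -4: algebraic multiplicity 5 (exponent in χ_B), largest block size 3 (exponent in m_B), 2 blocks (geometric multiplicity). These force block sizes [3, 2].

Jordan blocks: (-4, 3), (-4, 2)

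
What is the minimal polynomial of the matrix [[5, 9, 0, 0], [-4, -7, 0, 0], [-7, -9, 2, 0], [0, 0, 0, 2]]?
m_A(x) = (x - 2)(x + 1)^2

The characteristic polynomial factors as (x - 2)^2(x + 1)^2. The minimal polynomial is ∏(x - λ)^{k_λ} where k_λ is the size of the largest Jordan block at λ.

For λ = -1: rank(A + I) = 3, and the largest Jordan block has size 2 (the smallest k with rank((A + I)^k) = rank((A + I)^(k+1))).
For λ = 2: rank(A - 2I) = 2, and the largest Jordan block has size 1 (the smallest k with rank((A - 2I)^k) = rank((A - 2I)^(k+1))).

So m_A(x) = (x - 2)(x + 1)^2.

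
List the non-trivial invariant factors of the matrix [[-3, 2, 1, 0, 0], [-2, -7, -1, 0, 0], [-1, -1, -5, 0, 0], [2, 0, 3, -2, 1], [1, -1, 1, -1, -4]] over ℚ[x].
The Jordan structure of A has elementary divisors (x + 5)^3, (x + 3)^2. Arranging the block sizes at each eigenvalue in decreasing order and taking row products gives the invariant factors.

Invariant factors (smallest first, each dividing the next): (x + 3)^2(x + 5)^3.

Check: the last factor (x + 3)^2(x + 5)^3 is the minimal polynomial, and the product (x + 3)^2(x + 5)^3 is the characteristic polynomial.

(x + 3)^2(x + 5)^3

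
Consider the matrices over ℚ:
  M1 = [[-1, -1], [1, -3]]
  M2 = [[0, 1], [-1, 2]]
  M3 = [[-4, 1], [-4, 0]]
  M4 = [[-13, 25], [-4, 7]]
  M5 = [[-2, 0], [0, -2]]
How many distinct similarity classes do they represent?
Characteristic polynomials: χ_{M1} = (x + 2)^2, χ_{M2} = (x - 1)^2, χ_{M3} = (x + 2)^2, χ_{M4} = (x + 3)^2, χ_{M5} = (x + 2)^2.

{M1, M3}: invariant factors (x + 2)^2.

{M2}: invariant factors (x - 1)^2.

{M4}: invariant factors (x + 3)^2.

{M5}: invariant factors x + 2, x + 2.

Matrices are similar if and only if their invariant-factor lists agree; the partition into similarity classes is {M1, M3}, {M2}, {M4}, {M5}.

4 classes: {M1, M3}, {M2}, {M4}, {M5}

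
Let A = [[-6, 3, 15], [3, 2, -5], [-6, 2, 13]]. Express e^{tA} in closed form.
A has Jordan form J = [[3, 1, 0], [0, 3, 0], [0, 0, 3]] with A = PJP^{-1}, so e^{tA} = P e^{tJ} P^{-1}.

For a Jordan block J_k(λ), e^{tJ_k(λ)} = e^{λt} · (I + tN + t^2 N^2/2! + ... + t^{k-1} N^{k-1}/(k-1)!) where N is the nilpotent superdiagonal part.

Assembling the blocks and conjugating back gives the entries of e^{tA} as shown above.

e^{tA} = [[(1 - 9*t)*e^{3*t}, 3*t*e^{3*t}, 15*t*e^{3*t}], [3*t*e^{3*t}, (1 - t)*e^{3*t}, -5*t*e^{3*t}], [-6*t*e^{3*t}, 2*t*e^{3*t}, (10*t + 1)*e^{3*t}]]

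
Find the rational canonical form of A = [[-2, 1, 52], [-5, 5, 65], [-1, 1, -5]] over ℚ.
The invariant factors of A (the non-unit diagonal entries of the Smith normal form of xI - A over ℚ[x]) are (x - 6)(x + 3)(x + 5), each dividing the next. The characteristic polynomial is their product, (x - 6)(x + 3)(x + 5).

The rational canonical form is the block-diagonal matrix of companion matrices C(f_i):
R = [[0, 0, 90], [1, 0, 33], [0, 1, -2]].

R = [[0, 0, 90], [1, 0, 33], [0, 1, -2]]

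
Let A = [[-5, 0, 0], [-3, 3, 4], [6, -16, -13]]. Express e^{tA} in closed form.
A has Jordan form J = [[-5, 1, 0], [0, -5, 0], [0, 0, -5]] with A = PJP^{-1}, so e^{tA} = P e^{tJ} P^{-1}.

For a Jordan block J_k(λ), e^{tJ_k(λ)} = e^{λt} · (I + tN + t^2 N^2/2! + ... + t^{k-1} N^{k-1}/(k-1)!) where N is the nilpotent superdiagonal part.

Assembling the blocks and conjugating back gives the entries of e^{tA} as shown above.

e^{tA} = [[e^{-5*t}, 0, 0], [-3*t*e^{-5*t}, (8*t + 1)*e^{-5*t}, 4*t*e^{-5*t}], [6*t*e^{-5*t}, -16*t*e^{-5*t}, (1 - 8*t)*e^{-5*t}]]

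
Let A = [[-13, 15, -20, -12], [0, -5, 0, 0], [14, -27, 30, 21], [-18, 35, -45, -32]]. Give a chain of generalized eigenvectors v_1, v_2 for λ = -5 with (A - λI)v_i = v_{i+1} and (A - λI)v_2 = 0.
We seek v_1 ∈ ker((A + 5I)^2) \ ker(A + 5I), then set v_{i+1} = (A + 5I) v_i.

One such chain is v_1 = [[-5, 1, 4, -2]]^T, v_2 = [[-1, 0, 1, -1]]^T. Check: (A + 5I) v_2 = [[0, 0, 0, 0]]^T = 0.

v_1 = [[-5, 1, 4, -2]]^T, v_2 = [[-1, 0, 1, -1]]^T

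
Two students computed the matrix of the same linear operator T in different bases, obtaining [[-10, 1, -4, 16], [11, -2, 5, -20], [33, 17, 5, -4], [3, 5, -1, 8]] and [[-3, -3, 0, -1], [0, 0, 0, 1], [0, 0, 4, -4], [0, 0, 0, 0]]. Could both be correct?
Two matrices over a field are similar if and only if they have the same invariant factors.

Both A and B have characteristic polynomial x^2(x - 4)(x + 3) and minimal polynomial x^2(x - 4)(x + 3). Computing further, both have invariant factors x^2(x - 4)(x + 3). Hence A and B are similar.

Yes.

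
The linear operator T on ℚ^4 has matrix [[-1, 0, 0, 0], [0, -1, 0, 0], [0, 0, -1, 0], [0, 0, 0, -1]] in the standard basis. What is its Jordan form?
J = [[-1, 0, 0, 0], [0, -1, 0, 0], [0, 0, -1, 0], [0, 0, 0, -1]]

The characteristic polynomial is det(xI - A) = (x + 1)^4, so the eigenvalues are -1 (algebraic multiplicity 4).

For λ = -1: rank(A + I) = 0. The eigenspace has dimension 4 - 0 = 4, so there are 4 Jordan blocks; the rank sequence gives block sizes [1, 1, 1, 1].

Assembling the blocks gives the Jordan form J above.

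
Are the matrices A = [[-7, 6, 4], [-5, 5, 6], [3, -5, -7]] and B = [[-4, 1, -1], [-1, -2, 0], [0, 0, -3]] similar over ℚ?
Two matrices over a field are similar if and only if they have the same invariant factors.

Both A and B have characteristic polynomial (x + 3)^3 and minimal polynomial (x + 3)^3. Computing further, both have invariant factors (x + 3)^3. Hence A and B are similar.

Yes.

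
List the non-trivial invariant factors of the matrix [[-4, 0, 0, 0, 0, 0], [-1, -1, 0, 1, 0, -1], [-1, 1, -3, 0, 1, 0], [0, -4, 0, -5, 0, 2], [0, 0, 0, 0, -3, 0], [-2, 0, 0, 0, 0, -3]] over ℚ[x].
The Jordan structure of A has elementary divisors (x + 4), (x + 3)^3, (x + 3), (x + 3). Arranging the block sizes at each eigenvalue in decreasing order and taking row products gives the invariant factors.

Invariant factors (smallest first, each dividing the next): x + 3, x + 3, (x + 3)^3(x + 4).

Check: the last factor (x + 3)^3(x + 4) is the minimal polynomial, and the product (x + 3)^5(x + 4) is the characteristic polynomial.

x + 3, x + 3, (x + 3)^3(x + 4)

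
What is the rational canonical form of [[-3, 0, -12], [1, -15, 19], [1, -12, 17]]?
R = [[0, 0, 45], [1, 0, 21], [0, 1, -1]]

The invariant factors of A (the non-unit diagonal entries of the Smith normal form of xI - A over ℚ[x]) are (x - 5)(x + 3)^2, each dividing the next. The characteristic polynomial is their product, (x - 5)(x + 3)^2.

The rational canonical form is the block-diagonal matrix of companion matrices C(f_i):
R = [[0, 0, 45], [1, 0, 21], [0, 1, -1]].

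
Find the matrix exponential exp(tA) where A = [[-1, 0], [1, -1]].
A has Jordan form J = [[-1, 1], [0, -1]] with A = PJP^{-1}, so e^{tA} = P e^{tJ} P^{-1}.

For a Jordan block J_k(λ), e^{tJ_k(λ)} = e^{λt} · (I + tN + t^2 N^2/2! + ... + t^{k-1} N^{k-1}/(k-1)!) where N is the nilpotent superdiagonal part.

Assembling the blocks and conjugating back gives the entries of e^{tA} as shown above.

e^{tA} = [[e^{-t}, 0], [t*e^{-t}, e^{-t}]]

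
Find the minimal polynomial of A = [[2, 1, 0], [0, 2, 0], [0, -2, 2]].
The characteristic polynomial factors as (x - 2)^3. The minimal polynomial is ∏(x - λ)^{k_λ} where k_λ is the size of the largest Jordan block at λ.

For λ = 2: rank(A - 2I) = 1, and the largest Jordan block has size 2 (the smallest k with rank((A - 2I)^k) = rank((A - 2I)^(k+1))).

So m_A(x) = (x - 2)^2.

m_A(x) = (x - 2)^2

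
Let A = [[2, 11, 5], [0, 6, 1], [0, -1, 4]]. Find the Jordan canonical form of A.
J = [[2, 0, 0], [0, 5, 1], [0, 0, 5]]

The characteristic polynomial is det(xI - A) = (x - 5)^2(x - 2), so the eigenvalues are 2 (algebraic multiplicity 1), 5 (algebraic multiplicity 2).

For λ = 2: algebraic multiplicity 1 gives one 1×1 block.

For λ = 5: rank(A - 5I) = 2, rank((A - 5I)^2) = 1. The eigenspace has dimension 3 - 2 = 1, so there is 1 Jordan block; the rank sequence gives block sizes [2].

Assembling the blocks gives the Jordan form J above.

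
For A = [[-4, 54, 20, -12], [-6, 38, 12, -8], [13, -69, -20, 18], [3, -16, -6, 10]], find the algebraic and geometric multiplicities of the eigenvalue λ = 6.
The characteristic polynomial is (x - 6)^4, so the factor x - 6 appears with exponent 4: the algebraic multiplicity is 4.

rank(A - 6I) = 2, so the eigenspace has dimension 4 - 2 = 2: the geometric multiplicity is 2.

Since 2 < 4, A is not diagonalizable.

algebraic multiplicity 4, geometric multiplicity 2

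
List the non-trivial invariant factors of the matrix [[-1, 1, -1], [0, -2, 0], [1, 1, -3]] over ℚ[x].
The Jordan structure of A has elementary divisors (x + 2)^2, (x + 2). Arranging the block sizes at each eigenvalue in decreasing order and taking row products gives the invariant factors.

Invariant factors (smallest first, each dividing the next): x + 2, (x + 2)^2.

Check: the last factor (x + 2)^2 is the minimal polynomial, and the product (x + 2)^3 is the characteristic polynomial.

x + 2, (x + 2)^2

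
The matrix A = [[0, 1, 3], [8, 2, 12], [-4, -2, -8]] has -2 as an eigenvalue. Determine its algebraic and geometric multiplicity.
The characteristic polynomial is (x + 2)^3, so the factor x + 2 appears with exponent 3: the algebraic multiplicity is 3.

rank(A + 2I) = 1, so the eigenspace has dimension 3 - 1 = 2: the geometric multiplicity is 2.

Since 2 < 3, A is not diagonalizable.

algebraic multiplicity 3, geometric multiplicity 2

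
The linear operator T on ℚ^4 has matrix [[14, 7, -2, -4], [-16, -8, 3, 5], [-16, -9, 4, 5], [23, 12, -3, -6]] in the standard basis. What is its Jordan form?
J = [[1, 1, 0, 0], [0, 1, 1, 0], [0, 0, 1, 0], [0, 0, 0, 1]]

The characteristic polynomial is det(xI - A) = (x - 1)^4, so the eigenvalues are 1 (algebraic multiplicity 4).

For λ = 1: rank(A - I) = 2, rank((A - I)^2) = 1, rank((A - I)^3) = 0. The eigenspace has dimension 4 - 2 = 2, so there are 2 Jordan blocks; the rank sequence gives block sizes [3, 1].

Assembling the blocks gives the Jordan form J above.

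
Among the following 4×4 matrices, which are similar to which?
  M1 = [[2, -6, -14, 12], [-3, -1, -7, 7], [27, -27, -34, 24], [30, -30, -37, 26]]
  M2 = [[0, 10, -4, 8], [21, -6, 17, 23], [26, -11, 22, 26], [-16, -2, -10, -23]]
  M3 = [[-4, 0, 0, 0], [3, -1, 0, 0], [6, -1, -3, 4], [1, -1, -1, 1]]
Characteristic polynomials: χ_{M1} = (x + 1)^3(x + 4), χ_{M2} = (x + 1)^3(x + 4), χ_{M3} = (x + 1)^3(x + 4).

{M1, M2, M3}: invariant factors (x + 1)^3(x + 4).

Matrices are similar if and only if their invariant-factor lists agree; the partition into similarity classes is {M1, M2, M3}.

1 class: {M1, M2, M3}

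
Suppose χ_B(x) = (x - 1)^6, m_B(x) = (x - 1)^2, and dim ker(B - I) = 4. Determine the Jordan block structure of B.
Jordan blocks: (1, 2), (1, 2), (1, 1), (1, 1)

λ = 1: algebraic multiplicity 6 (exponent in χ_B), largest block size 2 (exponent in m_B), 4 blocks (geometric multiplicity). These force block sizes [2, 2, 1, 1].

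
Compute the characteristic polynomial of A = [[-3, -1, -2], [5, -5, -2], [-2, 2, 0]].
xI - A = [[x + 3, 1, 2], [-5, x + 5, 2], [2, -2, x]].

Expanding det(xI - A) along the first row:
det(xI - A) = + (x + 3)·det([[x + 5, 2], [-2, x]]) - (1)·det([[-5, 2], [2, x]]) + (2)·det([[-5, x + 5], [2, -2]]).

Evaluating gives χ_A(x) = x^3 + 8x^2 + 20x + 16 = (x + 2)^2(x + 4).

χ_A(x) = (x + 2)^2(x + 4)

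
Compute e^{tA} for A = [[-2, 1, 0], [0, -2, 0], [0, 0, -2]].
A has Jordan form J = [[-2, 1, 0], [0, -2, 0], [0, 0, -2]] with A = PJP^{-1}, so e^{tA} = P e^{tJ} P^{-1}.

For a Jordan block J_k(λ), e^{tJ_k(λ)} = e^{λt} · (I + tN + t^2 N^2/2! + ... + t^{k-1} N^{k-1}/(k-1)!) where N is the nilpotent superdiagonal part.

Assembling the blocks and conjugating back gives the entries of e^{tA} as shown above.

e^{tA} = [[e^{-2*t}, t*e^{-2*t}, 0], [0, e^{-2*t}, 0], [0, 0, e^{-2*t}]]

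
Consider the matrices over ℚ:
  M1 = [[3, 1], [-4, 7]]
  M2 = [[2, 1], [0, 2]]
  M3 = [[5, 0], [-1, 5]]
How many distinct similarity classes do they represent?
2 classes: {M1, M3}, {M2}

Characteristic polynomials: χ_{M1} = (x - 5)^2, χ_{M2} = (x - 2)^2, χ_{M3} = (x - 5)^2.

{M1, M3}: invariant factors (x - 5)^2.

{M2}: invariant factors (x - 2)^2.

Matrices are similar if and only if their invariant-factor lists agree; the partition into similarity classes is {M1, M3}, {M2}.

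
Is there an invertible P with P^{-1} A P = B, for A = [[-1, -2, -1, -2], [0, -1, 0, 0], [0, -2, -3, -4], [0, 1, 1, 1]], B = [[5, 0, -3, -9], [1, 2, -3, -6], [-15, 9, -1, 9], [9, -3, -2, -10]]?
Yes.

Two matrices over a field are similar if and only if they have the same invariant factors.

Both A and B have characteristic polynomial (x + 1)^4 and minimal polynomial (x + 1)^2. Computing further, both have invariant factors (x + 1)^2, (x + 1)^2. Hence A and B are similar.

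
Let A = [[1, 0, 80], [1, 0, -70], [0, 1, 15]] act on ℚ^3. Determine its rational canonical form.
R = [[0, 0, 150], [1, 0, -85], [0, 1, 16]]

The invariant factors of A (the non-unit diagonal entries of the Smith normal form of xI - A over ℚ[x]) are (x - 6)(x - 5)^2, each dividing the next. The characteristic polynomial is their product, (x - 6)(x - 5)^2.

The rational canonical form is the block-diagonal matrix of companion matrices C(f_i):
R = [[0, 0, 150], [1, 0, -85], [0, 1, 16]].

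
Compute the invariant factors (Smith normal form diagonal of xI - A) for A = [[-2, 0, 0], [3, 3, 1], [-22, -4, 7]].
(x - 5)^2(x + 2)

The Jordan structure of A has elementary divisors (x + 2), (x - 5)^2. Arranging the block sizes at each eigenvalue in decreasing order and taking row products gives the invariant factors.

Invariant factors (smallest first, each dividing the next): (x - 5)^2(x + 2).

Check: the last factor (x - 5)^2(x + 2) is the minimal polynomial, and the product (x - 5)^2(x + 2) is the characteristic polynomial.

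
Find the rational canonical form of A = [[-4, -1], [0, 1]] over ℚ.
R = [[0, 4], [1, -3]]

The invariant factors of A (the non-unit diagonal entries of the Smith normal form of xI - A over ℚ[x]) are (x - 1)(x + 4), each dividing the next. The characteristic polynomial is their product, (x - 1)(x + 4).

The rational canonical form is the block-diagonal matrix of companion matrices C(f_i):
R = [[0, 4], [1, -3]].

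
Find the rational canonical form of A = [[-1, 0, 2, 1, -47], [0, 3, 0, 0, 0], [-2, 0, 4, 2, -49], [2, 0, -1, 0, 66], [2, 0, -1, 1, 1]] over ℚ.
R = [[3, 0, 0, 0, 0], [0, 3, 0, 0, 0], [0, 0, 0, 0, -45], [0, 0, 1, 0, 21], [0, 0, 0, 1, 1]]

The invariant factors of A (the non-unit diagonal entries of the Smith normal form of xI - A over ℚ[x]) are x - 3, x - 3, (x - 3)^2(x + 5), each dividing the next. The characteristic polynomial is their product, (x - 3)^4(x + 5).

The rational canonical form is the block-diagonal matrix of companion matrices C(f_i):
R = [[3, 0, 0, 0, 0], [0, 3, 0, 0, 0], [0, 0, 0, 0, -45], [0, 0, 1, 0, 21], [0, 0, 0, 1, 1]].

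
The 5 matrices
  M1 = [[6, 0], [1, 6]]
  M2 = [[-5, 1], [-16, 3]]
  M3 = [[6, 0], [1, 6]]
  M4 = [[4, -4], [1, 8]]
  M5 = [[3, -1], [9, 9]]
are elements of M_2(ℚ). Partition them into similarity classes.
2 classes: {M1, M3, M4, M5}, {M2}

Characteristic polynomials: χ_{M1} = (x - 6)^2, χ_{M2} = (x + 1)^2, χ_{M3} = (x - 6)^2, χ_{M4} = (x - 6)^2, χ_{M5} = (x - 6)^2.

{M1, M3, M4, M5}: invariant factors (x - 6)^2.

{M2}: invariant factors (x + 1)^2.

Matrices are similar if and only if their invariant-factor lists agree; the partition into similarity classes is {M1, M3, M4, M5}, {M2}.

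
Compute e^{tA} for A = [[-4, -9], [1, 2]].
A has Jordan form J = [[-1, 1], [0, -1]] with A = PJP^{-1}, so e^{tA} = P e^{tJ} P^{-1}.

For a Jordan block J_k(λ), e^{tJ_k(λ)} = e^{λt} · (I + tN + t^2 N^2/2! + ... + t^{k-1} N^{k-1}/(k-1)!) where N is the nilpotent superdiagonal part.

Assembling the blocks and conjugating back gives the entries of e^{tA} as shown above.

e^{tA} = [[(1 - 3*t)*e^{-t}, -9*t*e^{-t}], [t*e^{-t}, (3*t + 1)*e^{-t}]]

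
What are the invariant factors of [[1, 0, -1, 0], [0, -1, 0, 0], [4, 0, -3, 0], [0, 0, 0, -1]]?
x + 1, x + 1, (x + 1)^2

The Jordan structure of A has elementary divisors (x + 1)^2, (x + 1), (x + 1). Arranging the block sizes at each eigenvalue in decreasing order and taking row products gives the invariant factors.

Invariant factors (smallest first, each dividing the next): x + 1, x + 1, (x + 1)^2.

Check: the last factor (x + 1)^2 is the minimal polynomial, and the product (x + 1)^4 is the characteristic polynomial.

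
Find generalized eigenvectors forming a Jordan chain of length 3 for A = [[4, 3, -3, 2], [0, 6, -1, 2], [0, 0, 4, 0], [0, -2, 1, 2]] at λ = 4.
We seek v_1 ∈ ker((A - 4I)^3) \ ker((A - 4I)^2), then set v_{i+1} = (A - 4I) v_i.

One such chain is v_1 = [[0, 1, 1, 0]]^T, v_2 = [[0, 1, 0, -1]]^T, v_3 = [[1, 0, 0, 0]]^T. Check: (A - 4I) v_3 = [[0, 0, 0, 0]]^T = 0.

v_1 = [[0, 1, 1, 0]]^T, v_2 = [[0, 1, 0, -1]]^T, v_3 = [[1, 0, 0, 0]]^T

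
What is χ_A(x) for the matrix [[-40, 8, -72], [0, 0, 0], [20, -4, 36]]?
χ_A(x) = x^2(x + 4)

xI - A = [[x + 40, -8, 72], [0, x, 0], [-20, 4, x - 36]].

Expanding det(xI - A) along the first row:
det(xI - A) = + (x + 40)·det([[x, 0], [4, x - 36]]) - (-8)·det([[0, 0], [-20, x - 36]]) + (72)·det([[0, x], [-20, 4]]).

Evaluating gives χ_A(x) = x^3 + 4x^2 = x^2(x + 4).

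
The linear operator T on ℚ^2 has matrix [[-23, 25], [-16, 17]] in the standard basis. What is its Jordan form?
The characteristic polynomial is det(xI - A) = (x + 3)^2, so the eigenvalues are -3 (algebraic multiplicity 2).

For λ = -3: rank(A + 3I) = 1, rank((A + 3I)^2) = 0. The eigenspace has dimension 2 - 1 = 1, so there is 1 Jordan block; the rank sequence gives block sizes [2].

Assembling the blocks gives the Jordan form J above.

J = [[-3, 1], [0, -3]]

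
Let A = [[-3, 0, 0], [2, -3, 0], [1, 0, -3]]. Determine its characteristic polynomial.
xI - A = [[x + 3, 0, 0], [-2, x + 3, 0], [-1, 0, x + 3]].

Expanding det(xI - A) along the first row:
det(xI - A) = + (x + 3)·det([[x + 3, 0], [0, x + 3]]) - (0)·det([[-2, 0], [-1, x + 3]]) + (0)·det([[-2, x + 3], [-1, 0]]).

Evaluating gives χ_A(x) = x^3 + 9x^2 + 27x + 27 = (x + 3)^3.

χ_A(x) = (x + 3)^3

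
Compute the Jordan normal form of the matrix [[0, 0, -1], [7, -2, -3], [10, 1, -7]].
The characteristic polynomial is det(xI - A) = (x + 3)^3, so the eigenvalues are -3 (algebraic multiplicity 3).

For λ = -3: rank(A + 3I) = 2, rank((A + 3I)^2) = 1, rank((A + 3I)^3) = 0. The eigenspace has dimension 3 - 2 = 1, so there is 1 Jordan block; the rank sequence gives block sizes [3].

Assembling the blocks gives the Jordan form J above.

J = [[-3, 1, 0], [0, -3, 1], [0, 0, -3]]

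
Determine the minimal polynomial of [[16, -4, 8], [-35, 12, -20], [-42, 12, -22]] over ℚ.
The characteristic polynomial factors as (x - 2)^3. The minimal polynomial is ∏(x - λ)^{k_λ} where k_λ is the size of the largest Jordan block at λ.

For λ = 2: rank(A - 2I) = 1, and the largest Jordan block has size 2 (the smallest k with rank((A - 2I)^k) = rank((A - 2I)^(k+1))).

So m_A(x) = (x - 2)^2.

m_A(x) = (x - 2)^2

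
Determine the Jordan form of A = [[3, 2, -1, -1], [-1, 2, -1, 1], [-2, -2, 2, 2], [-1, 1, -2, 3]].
The characteristic polynomial is det(xI - A) = (x - 3)^2(x - 2)^2, so the eigenvalues are 2 (algebraic multiplicity 2), 3 (algebraic multiplicity 2).

For λ = 2: rank(A - 2I) = 2. The eigenspace has dimension 4 - 2 = 2, so there are 2 Jordan blocks; the rank sequence gives block sizes [1, 1].

For λ = 3: rank(A - 3I) = 3, rank((A - 3I)^2) = 2. The eigenspace has dimension 4 - 3 = 1, so there is 1 Jordan block; the rank sequence gives block sizes [2].

Assembling the blocks gives the Jordan form J above.

J = [[2, 0, 0, 0], [0, 2, 0, 0], [0, 0, 3, 1], [0, 0, 0, 3]]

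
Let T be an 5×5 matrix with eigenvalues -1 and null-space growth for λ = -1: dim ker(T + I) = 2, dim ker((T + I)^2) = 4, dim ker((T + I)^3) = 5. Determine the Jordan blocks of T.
Jordan blocks: (-1, 3), (-1, 2)

λ = -1: successive nullity increments [2, 2, 1] count blocks of size ≥ k; block sizes are [3, 2].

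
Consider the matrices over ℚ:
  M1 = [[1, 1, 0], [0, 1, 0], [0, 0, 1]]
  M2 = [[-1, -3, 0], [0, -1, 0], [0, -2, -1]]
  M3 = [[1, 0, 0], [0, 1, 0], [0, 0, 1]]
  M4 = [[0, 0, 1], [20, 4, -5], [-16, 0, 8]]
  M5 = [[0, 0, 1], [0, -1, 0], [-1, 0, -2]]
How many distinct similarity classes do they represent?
Characteristic polynomials: χ_{M1} = (x - 1)^3, χ_{M2} = (x + 1)^3, χ_{M3} = (x - 1)^3, χ_{M4} = (x - 4)^3, χ_{M5} = (x + 1)^3.

{M1}: invariant factors x - 1, (x - 1)^2.

{M2, M5}: invariant factors x + 1, (x + 1)^2.

{M3}: invariant factors x - 1, x - 1, x - 1.

{M4}: invariant factors x - 4, (x - 4)^2.

Matrices are similar if and only if their invariant-factor lists agree; the partition into similarity classes is {M1}, {M2, M5}, {M3}, {M4}.

4 classes: {M1}, {M2, M5}, {M3}, {M4}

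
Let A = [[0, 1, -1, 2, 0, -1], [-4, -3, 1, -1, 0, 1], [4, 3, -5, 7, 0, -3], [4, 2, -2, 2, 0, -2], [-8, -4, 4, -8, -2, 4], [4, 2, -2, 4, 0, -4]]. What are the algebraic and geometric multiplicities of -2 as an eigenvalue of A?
The characteristic polynomial is (x + 2)^6, so the factor x + 2 appears with exponent 6: the algebraic multiplicity is 6.

rank(A + 2I) = 2, so the eigenspace has dimension 6 - 2 = 4: the geometric multiplicity is 4.

Since 4 < 6, A is not diagonalizable.

algebraic multiplicity 6, geometric multiplicity 4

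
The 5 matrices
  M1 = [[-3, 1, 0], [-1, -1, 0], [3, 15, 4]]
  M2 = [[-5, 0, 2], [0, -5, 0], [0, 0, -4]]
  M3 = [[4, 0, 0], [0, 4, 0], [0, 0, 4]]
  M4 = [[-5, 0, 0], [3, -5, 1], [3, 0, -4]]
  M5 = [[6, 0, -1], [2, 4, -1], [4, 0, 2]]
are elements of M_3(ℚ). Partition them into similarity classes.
Characteristic polynomials: χ_{M1} = (x - 4)(x + 2)^2, χ_{M2} = (x + 4)(x + 5)^2, χ_{M3} = (x - 4)^3, χ_{M4} = (x + 4)(x + 5)^2, χ_{M5} = (x - 4)^3.

{M1}: invariant factors (x - 4)(x + 2)^2.

{M2, M4}: invariant factors x + 5, (x + 4)(x + 5).

{M3}: invariant factors x - 4, x - 4, x - 4.

{M5}: invariant factors x - 4, (x - 4)^2.

Matrices are similar if and only if their invariant-factor lists agree; the partition into similarity classes is {M1}, {M2, M4}, {M3}, {M5}.

4 classes: {M1}, {M2, M4}, {M3}, {M5}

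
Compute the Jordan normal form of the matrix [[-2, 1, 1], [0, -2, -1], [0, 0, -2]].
J = [[-2, 1, 0], [0, -2, 1], [0, 0, -2]]

The characteristic polynomial is det(xI - A) = (x + 2)^3, so the eigenvalues are -2 (algebraic multiplicity 3).

For λ = -2: rank(A + 2I) = 2, rank((A + 2I)^2) = 1, rank((A + 2I)^3) = 0. The eigenspace has dimension 3 - 2 = 1, so there is 1 Jordan block; the rank sequence gives block sizes [3].

Assembling the blocks gives the Jordan form J above.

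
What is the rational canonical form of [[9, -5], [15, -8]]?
R = [[0, -3], [1, 1]]

The invariant factors of A (the non-unit diagonal entries of the Smith normal form of xI - A over ℚ[x]) are x^2 - x + 3, each dividing the next. The characteristic polynomial is their product, x^2 - x + 3.

The rational canonical form is the block-diagonal matrix of companion matrices C(f_i):
R = [[0, -3], [1, 1]].

Note the characteristic polynomial does not split into linear factors over ℚ, so A has no Jordan form over ℚ; the rational canonical form exists over any field.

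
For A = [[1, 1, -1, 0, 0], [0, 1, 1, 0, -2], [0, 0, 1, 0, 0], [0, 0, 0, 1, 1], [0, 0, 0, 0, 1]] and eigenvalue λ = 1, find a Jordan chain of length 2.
We seek v_1 ∈ ker((A - I)^2) \ ker(A - I), then set v_{i+1} = (A - I) v_i.

One such chain is v_1 = [[-2, 1, 2, 2, 1]]^T, v_2 = [[-1, 0, 0, 1, 0]]^T. Check: (A - I) v_2 = [[0, 0, 0, 0, 0]]^T = 0.

v_1 = [[-2, 1, 2, 2, 1]]^T, v_2 = [[-1, 0, 0, 1, 0]]^T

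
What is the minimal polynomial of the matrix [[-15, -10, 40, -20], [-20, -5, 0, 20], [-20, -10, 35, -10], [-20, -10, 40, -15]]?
m_A(x) = (x - 5)(x + 5)

The characteristic polynomial factors as (x - 5)^2(x + 5)^2. The minimal polynomial is ∏(x - λ)^{k_λ} where k_λ is the size of the largest Jordan block at λ.

For λ = -5: rank(A + 5I) = 2, and the largest Jordan block has size 1 (the smallest k with rank((A + 5I)^k) = rank((A + 5I)^(k+1))).
For λ = 5: rank(A - 5I) = 2, and the largest Jordan block has size 1 (the smallest k with rank((A - 5I)^k) = rank((A - 5I)^(k+1))).

So m_A(x) = (x - 5)(x + 5).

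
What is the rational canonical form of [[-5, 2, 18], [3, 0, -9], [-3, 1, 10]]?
The invariant factors of A (the non-unit diagonal entries of the Smith normal form of xI - A over ℚ[x]) are x - 1, (x - 3)(x - 1), each dividing the next. The characteristic polynomial is their product, (x - 3)(x - 1)^2.

The rational canonical form is the block-diagonal matrix of companion matrices C(f_i):
R = [[1, 0, 0], [0, 0, -3], [0, 1, 4]].

R = [[1, 0, 0], [0, 0, -3], [0, 1, 4]]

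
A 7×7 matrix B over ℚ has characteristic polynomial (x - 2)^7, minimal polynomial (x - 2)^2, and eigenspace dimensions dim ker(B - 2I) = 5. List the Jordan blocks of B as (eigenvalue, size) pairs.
λ = 2: algebraic multiplicity 7 (exponent in χ_B), largest block size 2 (exponent in m_B), 5 blocks (geometric multiplicity). These force block sizes [2, 2, 1, 1, 1].

Jordan blocks: (2, 2), (2, 2), (2, 1), (2, 1), (2, 1)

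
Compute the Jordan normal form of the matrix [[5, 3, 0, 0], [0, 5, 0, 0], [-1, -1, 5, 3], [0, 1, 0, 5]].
The characteristic polynomial is det(xI - A) = (x - 5)^4, so the eigenvalues are 5 (algebraic multiplicity 4).

For λ = 5: rank(A - 5I) = 2, rank((A - 5I)^2) = 0. The eigenspace has dimension 4 - 2 = 2, so there are 2 Jordan blocks; the rank sequence gives block sizes [2, 2].

Assembling the blocks gives the Jordan form J above.

J = [[5, 1, 0, 0], [0, 5, 0, 0], [0, 0, 5, 1], [0, 0, 0, 5]]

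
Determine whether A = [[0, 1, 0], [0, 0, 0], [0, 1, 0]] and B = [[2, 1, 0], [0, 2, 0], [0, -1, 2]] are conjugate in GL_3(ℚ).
trace(A) = 0 but trace(B) = 6. The trace is a similarity invariant, so A and B are not similar.

No.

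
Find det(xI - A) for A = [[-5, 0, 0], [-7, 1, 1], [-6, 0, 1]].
χ_A(x) = (x - 1)^2(x + 5)

xI - A = [[x + 5, 0, 0], [7, x - 1, -1], [6, 0, x - 1]].

Expanding det(xI - A) along the first row:
det(xI - A) = + (x + 5)·det([[x - 1, -1], [0, x - 1]]) - (0)·det([[7, -1], [6, x - 1]]) + (0)·det([[7, x - 1], [6, 0]]).

Evaluating gives χ_A(x) = x^3 + 3x^2 - 9x + 5 = (x - 1)^2(x + 5).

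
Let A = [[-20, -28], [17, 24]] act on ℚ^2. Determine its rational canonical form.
R = [[0, 4], [1, 4]]

The invariant factors of A (the non-unit diagonal entries of the Smith normal form of xI - A over ℚ[x]) are x^2 - 4x - 4, each dividing the next. The characteristic polynomial is their product, x^2 - 4x - 4.

The rational canonical form is the block-diagonal matrix of companion matrices C(f_i):
R = [[0, 4], [1, 4]].

Note the characteristic polynomial does not split into linear factors over ℚ, so A has no Jordan form over ℚ; the rational canonical form exists over any field.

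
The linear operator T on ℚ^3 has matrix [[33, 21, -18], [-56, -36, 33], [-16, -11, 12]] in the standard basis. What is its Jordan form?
J = [[3, 1, 0], [0, 3, 1], [0, 0, 3]]

The characteristic polynomial is det(xI - A) = (x - 3)^3, so the eigenvalues are 3 (algebraic multiplicity 3).

For λ = 3: rank(A - 3I) = 2, rank((A - 3I)^2) = 1, rank((A - 3I)^3) = 0. The eigenspace has dimension 3 - 2 = 1, so there is 1 Jordan block; the rank sequence gives block sizes [3].

Assembling the blocks gives the Jordan form J above.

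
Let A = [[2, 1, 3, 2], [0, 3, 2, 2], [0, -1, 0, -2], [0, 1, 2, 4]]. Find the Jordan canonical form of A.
J = [[2, 1, 0, 0], [0, 2, 0, 0], [0, 0, 2, 0], [0, 0, 0, 3]]

The characteristic polynomial is det(xI - A) = (x - 3)(x - 2)^3, so the eigenvalues are 2 (algebraic multiplicity 3), 3 (algebraic multiplicity 1).

For λ = 2: rank(A - 2I) = 2, rank((A - 2I)^2) = 1. The eigenspace has dimension 4 - 2 = 2, so there are 2 Jordan blocks; the rank sequence gives block sizes [2, 1].

For λ = 3: algebraic multiplicity 1 gives one 1×1 block.

Assembling the blocks gives the Jordan form J above.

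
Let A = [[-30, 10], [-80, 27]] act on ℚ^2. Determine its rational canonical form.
R = [[0, 10], [1, -3]]

The invariant factors of A (the non-unit diagonal entries of the Smith normal form of xI - A over ℚ[x]) are (x - 2)(x + 5), each dividing the next. The characteristic polynomial is their product, (x - 2)(x + 5).

The rational canonical form is the block-diagonal matrix of companion matrices C(f_i):
R = [[0, 10], [1, -3]].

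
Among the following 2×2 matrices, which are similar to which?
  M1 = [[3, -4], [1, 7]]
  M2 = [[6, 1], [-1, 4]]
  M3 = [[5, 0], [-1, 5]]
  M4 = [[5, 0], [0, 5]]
Characteristic polynomials: χ_{M1} = (x - 5)^2, χ_{M2} = (x - 5)^2, χ_{M3} = (x - 5)^2, χ_{M4} = (x - 5)^2.

{M1, M2, M3}: invariant factors (x - 5)^2.

{M4}: invariant factors x - 5, x - 5.

Matrices are similar if and only if their invariant-factor lists agree; the partition into similarity classes is {M1, M2, M3}, {M4}.

2 classes: {M1, M2, M3}, {M4}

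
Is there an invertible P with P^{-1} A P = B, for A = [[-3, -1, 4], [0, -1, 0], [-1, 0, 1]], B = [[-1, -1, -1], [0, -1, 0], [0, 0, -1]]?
Both have characteristic polynomial (x + 1)^3, but the minimal polynomial of A is (x + 1)^3 while the minimal polynomial of B is (x + 1)^2. The minimal polynomial is a similarity invariant, so A and B are not similar.

No.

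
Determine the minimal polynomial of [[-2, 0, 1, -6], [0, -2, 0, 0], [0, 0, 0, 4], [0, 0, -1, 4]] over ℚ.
The characteristic polynomial factors as (x - 2)^2(x + 2)^2. The minimal polynomial is ∏(x - λ)^{k_λ} where k_λ is the size of the largest Jordan block at λ.

For λ = -2: rank(A + 2I) = 2, and the largest Jordan block has size 1 (the smallest k with rank((A + 2I)^k) = rank((A + 2I)^(k+1))).
For λ = 2: rank(A - 2I) = 3, and the largest Jordan block has size 2 (the smallest k with rank((A - 2I)^k) = rank((A - 2I)^(k+1))).

So m_A(x) = (x - 2)^2(x + 2).

m_A(x) = (x - 2)^2(x + 2)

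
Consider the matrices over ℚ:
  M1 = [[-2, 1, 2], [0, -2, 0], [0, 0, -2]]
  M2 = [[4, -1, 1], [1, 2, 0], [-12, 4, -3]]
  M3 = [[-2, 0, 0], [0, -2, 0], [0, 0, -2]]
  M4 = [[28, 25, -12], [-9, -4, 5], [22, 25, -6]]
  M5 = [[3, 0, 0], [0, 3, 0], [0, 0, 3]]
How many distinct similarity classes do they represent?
Characteristic polynomials: χ_{M1} = (x + 2)^3, χ_{M2} = (x - 1)^3, χ_{M3} = (x + 2)^3, χ_{M4} = (x - 6)^3, χ_{M5} = (x - 3)^3.

{M1}: invariant factors x + 2, (x + 2)^2.

{M2}: invariant factors (x - 1)^3.

{M3}: invariant factors x + 2, x + 2, x + 2.

{M4}: invariant factors (x - 6)^3.

{M5}: invariant factors x - 3, x - 3, x - 3.

Matrices are similar if and only if their invariant-factor lists agree; the partition into similarity classes is {M1}, {M2}, {M3}, {M4}, {M5}.

5 classes: {M1}, {M2}, {M3}, {M4}, {M5}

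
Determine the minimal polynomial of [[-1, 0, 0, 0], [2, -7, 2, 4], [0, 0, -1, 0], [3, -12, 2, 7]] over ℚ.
m_A(x) = (x - 1)(x + 1)^2

The characteristic polynomial factors as (x - 1)(x + 1)^3. The minimal polynomial is ∏(x - λ)^{k_λ} where k_λ is the size of the largest Jordan block at λ.

For λ = -1: rank(A + I) = 2, and the largest Jordan block has size 2 (the smallest k with rank((A + I)^k) = rank((A + I)^(k+1))).
For λ = 1: rank(A - I) = 3, and the largest Jordan block has size 1 (the smallest k with rank((A - I)^k) = rank((A - I)^(k+1))).

So m_A(x) = (x - 1)(x + 1)^2.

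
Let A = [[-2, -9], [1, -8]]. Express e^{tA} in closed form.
A has Jordan form J = [[-5, 1], [0, -5]] with A = PJP^{-1}, so e^{tA} = P e^{tJ} P^{-1}.

For a Jordan block J_k(λ), e^{tJ_k(λ)} = e^{λt} · (I + tN + t^2 N^2/2! + ... + t^{k-1} N^{k-1}/(k-1)!) where N is the nilpotent superdiagonal part.

Assembling the blocks and conjugating back gives the entries of e^{tA} as shown above.

e^{tA} = [[(3*t + 1)*e^{-5*t}, -9*t*e^{-5*t}], [t*e^{-5*t}, (1 - 3*t)*e^{-5*t}]]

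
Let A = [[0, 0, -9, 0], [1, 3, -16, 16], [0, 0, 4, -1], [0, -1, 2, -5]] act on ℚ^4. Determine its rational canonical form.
The invariant factors of A (the non-unit diagonal entries of the Smith normal form of xI - A over ℚ[x]) are (x^2 - x - 3)^2, each dividing the next. The characteristic polynomial is their product, (x^2 - x - 3)^2.

The rational canonical form is the block-diagonal matrix of companion matrices C(f_i):
R = [[0, 0, 0, -9], [1, 0, 0, -6], [0, 1, 0, 5], [0, 0, 1, 2]].

Note the characteristic polynomial does not split into linear factors over ℚ, so A has no Jordan form over ℚ; the rational canonical form exists over any field.

R = [[0, 0, 0, -9], [1, 0, 0, -6], [0, 1, 0, 5], [0, 0, 1, 2]]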